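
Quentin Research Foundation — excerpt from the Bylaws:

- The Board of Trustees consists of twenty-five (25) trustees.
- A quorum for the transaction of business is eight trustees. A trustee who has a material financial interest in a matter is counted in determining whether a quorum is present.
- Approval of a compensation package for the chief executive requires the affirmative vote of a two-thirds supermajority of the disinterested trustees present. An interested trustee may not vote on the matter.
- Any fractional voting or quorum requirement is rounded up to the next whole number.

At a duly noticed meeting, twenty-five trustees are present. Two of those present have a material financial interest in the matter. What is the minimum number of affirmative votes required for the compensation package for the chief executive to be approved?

The compensation package for the chief executive requires two-thirds of the disinterested trustees present (25 − 2 = 23).
2/3 of 23 = 15.33, rounded up to 16.

16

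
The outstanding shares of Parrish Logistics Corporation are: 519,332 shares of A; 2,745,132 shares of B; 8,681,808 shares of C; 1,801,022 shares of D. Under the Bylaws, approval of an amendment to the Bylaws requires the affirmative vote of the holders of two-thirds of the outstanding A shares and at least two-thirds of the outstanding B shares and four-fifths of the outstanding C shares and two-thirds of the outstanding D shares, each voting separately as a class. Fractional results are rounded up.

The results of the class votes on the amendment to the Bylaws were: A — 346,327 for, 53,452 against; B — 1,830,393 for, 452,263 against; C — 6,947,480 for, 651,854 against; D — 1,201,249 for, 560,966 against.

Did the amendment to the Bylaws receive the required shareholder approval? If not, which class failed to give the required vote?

A: 2/3 of 519332 = 346221.33, rounded up to 346222; 346,222 required, 346,327 in favor — approved.
B: 2/3 of 2745132 = 1830088; 1,830,088 required, 1,830,393 in favor — approved.
C: 4/5 of 8681808 = 6945446.40, rounded up to 6945447; 6,945,447 required, 6,947,480 in favor — approved.
D: 2/3 of 1801022 = 1200681.33, rounded up to 1200682; 1,200,682 required, 1,201,249 in favor — approved.

Approved — every class gave the required vote.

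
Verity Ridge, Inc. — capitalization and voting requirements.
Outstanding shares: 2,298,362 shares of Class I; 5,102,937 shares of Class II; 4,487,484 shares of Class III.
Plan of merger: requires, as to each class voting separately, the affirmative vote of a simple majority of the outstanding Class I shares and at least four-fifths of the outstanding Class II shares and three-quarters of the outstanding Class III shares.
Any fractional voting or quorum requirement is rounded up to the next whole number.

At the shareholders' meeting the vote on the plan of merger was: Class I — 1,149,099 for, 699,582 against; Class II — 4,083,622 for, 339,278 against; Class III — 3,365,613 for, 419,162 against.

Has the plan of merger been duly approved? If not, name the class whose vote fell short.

Class I: a majority of 2298362 is 1149182; 1,149,182 required, 1,149,099 in favor — not approved.
Class II: 4/5 of 5102937 = 4082349.60, rounded up to 4082350; 4,082,350 required, 4,083,622 in favor — approved.
Class III: 3/4 of 4487484 = 3365613; 3,365,613 required, 3,365,613 in favor — approved.

Not approved — the Class I shares did not give the required vote.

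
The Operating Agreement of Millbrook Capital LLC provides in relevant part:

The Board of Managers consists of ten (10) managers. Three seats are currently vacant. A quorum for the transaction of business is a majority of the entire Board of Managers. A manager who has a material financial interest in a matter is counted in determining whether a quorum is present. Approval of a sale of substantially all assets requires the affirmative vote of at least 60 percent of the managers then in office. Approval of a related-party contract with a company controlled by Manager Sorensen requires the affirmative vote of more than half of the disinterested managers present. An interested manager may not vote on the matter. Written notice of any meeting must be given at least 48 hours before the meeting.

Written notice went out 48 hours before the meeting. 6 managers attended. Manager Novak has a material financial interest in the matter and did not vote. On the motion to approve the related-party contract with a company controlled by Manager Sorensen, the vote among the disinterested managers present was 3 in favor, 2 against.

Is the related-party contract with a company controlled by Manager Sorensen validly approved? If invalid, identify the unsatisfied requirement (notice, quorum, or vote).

Valid — all requirements satisfied.

Notice: 48 hours given; 48 required (48 ≥ 48). Satisfied.
Quorum: 6 present (interested managers count toward quorum); quorum is 6. Satisfied.
Vote: the related-party contract with a company controlled by Manager Sorensen requires a majority of the disinterested managers present (6 − 1 = 5). A majority of 5 is 3, so 3 affirmative votes are needed; 3 voted in favor. Satisfied.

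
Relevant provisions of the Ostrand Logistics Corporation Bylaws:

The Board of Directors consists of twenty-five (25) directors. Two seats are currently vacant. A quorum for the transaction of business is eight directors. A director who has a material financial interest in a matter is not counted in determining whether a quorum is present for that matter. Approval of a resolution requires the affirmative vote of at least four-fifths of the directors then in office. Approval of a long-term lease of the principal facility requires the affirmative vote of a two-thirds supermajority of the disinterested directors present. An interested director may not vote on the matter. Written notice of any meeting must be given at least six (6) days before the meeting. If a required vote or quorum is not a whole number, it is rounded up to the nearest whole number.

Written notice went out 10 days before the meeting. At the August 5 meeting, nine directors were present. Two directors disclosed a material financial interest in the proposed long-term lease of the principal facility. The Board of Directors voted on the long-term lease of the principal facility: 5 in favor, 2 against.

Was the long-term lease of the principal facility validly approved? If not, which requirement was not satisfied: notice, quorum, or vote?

Notice: 10 days given; 6 required (10 ≥ 6). Satisfied.
Quorum: 9 present, but the 2 interested directors do not count, leaving 7. Quorum is 8. Not satisfied.
Vote: the long-term lease of the principal facility requires two-thirds of the disinterested directors present (9 − 2 = 7). 2/3 of 7 = 4.67, rounded up to 5, so 5 affirmative votes are needed; 5 voted in favor. Satisfied. (Moot — without a quorum no business can be validly transacted.)

Invalid — quorum requirement not satisfied.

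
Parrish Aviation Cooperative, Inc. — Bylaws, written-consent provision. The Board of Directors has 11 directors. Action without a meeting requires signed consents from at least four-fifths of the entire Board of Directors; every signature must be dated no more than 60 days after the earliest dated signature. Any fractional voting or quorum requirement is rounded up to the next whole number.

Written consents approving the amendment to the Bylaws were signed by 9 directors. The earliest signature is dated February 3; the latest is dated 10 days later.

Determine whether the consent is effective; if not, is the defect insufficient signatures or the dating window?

Signatures required: at least four-fifths of 11 — 4/5 of 11 = 8.80, rounded up to 9, so 9 needed; 9 signed. Sufficient.
Dating window: the latest signature is 10 days after the earliest; the limit is 60 days. Within the window.

Effective — both the signature and dating-window requirements are satisfied.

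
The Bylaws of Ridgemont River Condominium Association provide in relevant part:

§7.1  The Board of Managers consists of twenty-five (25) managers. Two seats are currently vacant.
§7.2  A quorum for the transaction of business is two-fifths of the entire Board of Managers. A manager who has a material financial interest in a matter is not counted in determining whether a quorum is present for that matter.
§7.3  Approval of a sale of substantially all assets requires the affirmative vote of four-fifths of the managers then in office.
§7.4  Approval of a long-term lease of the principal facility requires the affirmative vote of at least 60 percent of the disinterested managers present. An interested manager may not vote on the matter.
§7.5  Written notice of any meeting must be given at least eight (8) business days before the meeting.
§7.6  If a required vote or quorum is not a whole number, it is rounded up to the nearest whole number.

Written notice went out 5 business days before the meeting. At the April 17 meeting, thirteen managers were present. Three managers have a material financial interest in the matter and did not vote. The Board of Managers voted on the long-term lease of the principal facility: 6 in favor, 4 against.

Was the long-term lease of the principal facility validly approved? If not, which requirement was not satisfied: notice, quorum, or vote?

Invalid — notice requirement not satisfied.

Notice: 5 business days given; 8 required (5 < 8). Not satisfied.
Quorum: 13 present, but the 3 interested managers do not count, leaving 10. Quorum is 10. Satisfied.
Vote: the long-term lease of the principal facility requires three-fifths of the disinterested managers present (13 − 3 = 10). 3/5 of 10 = 6, so 6 affirmative votes are needed; 6 voted in favor. Satisfied.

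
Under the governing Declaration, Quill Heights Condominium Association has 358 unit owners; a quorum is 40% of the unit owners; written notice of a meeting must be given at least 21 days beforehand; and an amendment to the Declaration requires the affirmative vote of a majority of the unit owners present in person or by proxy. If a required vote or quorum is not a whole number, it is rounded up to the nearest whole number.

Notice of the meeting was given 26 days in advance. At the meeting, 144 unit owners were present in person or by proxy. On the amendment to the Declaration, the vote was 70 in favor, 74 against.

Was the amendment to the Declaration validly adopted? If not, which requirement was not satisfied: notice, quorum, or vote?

Notice: 26 days given; 21 required. Satisfied.
Quorum: 40% of 358 = 143.20, rounded up to 144; 144 present. Satisfied.
Vote: requires a majority of those present (144); a majority of 144 is 73, so 73 needed; 70 in favor. Not satisfied.

Invalid — vote requirement not satisfied.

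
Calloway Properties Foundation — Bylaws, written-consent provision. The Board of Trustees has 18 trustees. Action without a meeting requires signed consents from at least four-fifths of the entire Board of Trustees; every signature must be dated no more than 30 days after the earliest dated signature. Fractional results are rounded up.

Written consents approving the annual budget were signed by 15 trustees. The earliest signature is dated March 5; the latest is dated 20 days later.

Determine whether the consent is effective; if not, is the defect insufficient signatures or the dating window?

Effective — both the signature and dating-window requirements are satisfied.

Signatures required: at least four-fifths of 18 — 4/5 of 18 = 14.40, rounded up to 15, so 15 needed; 15 signed. Sufficient.
Dating window: the latest signature is 20 days after the earliest; the limit is 30 days. Within the window.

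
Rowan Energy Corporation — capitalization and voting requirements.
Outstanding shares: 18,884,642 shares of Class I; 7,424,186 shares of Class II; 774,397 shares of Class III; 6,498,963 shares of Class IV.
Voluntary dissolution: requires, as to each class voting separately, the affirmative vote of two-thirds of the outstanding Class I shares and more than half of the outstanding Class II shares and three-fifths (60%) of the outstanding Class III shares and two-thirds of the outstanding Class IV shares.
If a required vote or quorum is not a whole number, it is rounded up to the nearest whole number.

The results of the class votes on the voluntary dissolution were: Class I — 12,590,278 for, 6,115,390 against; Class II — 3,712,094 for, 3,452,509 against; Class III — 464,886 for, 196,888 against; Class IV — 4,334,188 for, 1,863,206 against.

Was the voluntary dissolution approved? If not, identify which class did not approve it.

Class I: 2/3 of 18884642 = 12589761.33, rounded up to 12589762; 12,589,762 required, 12,590,278 in favor — approved.
Class II: a majority of 7424186 is 3712094; 3,712,094 required, 3,712,094 in favor — approved.
Class III: 3/5 of 774397 = 464638.20, rounded up to 464639; 464,639 required, 464,886 in favor — approved.
Class IV: 2/3 of 6498963 = 4332642; 4,332,642 required, 4,334,188 in favor — approved.

Approved — every class gave the required vote.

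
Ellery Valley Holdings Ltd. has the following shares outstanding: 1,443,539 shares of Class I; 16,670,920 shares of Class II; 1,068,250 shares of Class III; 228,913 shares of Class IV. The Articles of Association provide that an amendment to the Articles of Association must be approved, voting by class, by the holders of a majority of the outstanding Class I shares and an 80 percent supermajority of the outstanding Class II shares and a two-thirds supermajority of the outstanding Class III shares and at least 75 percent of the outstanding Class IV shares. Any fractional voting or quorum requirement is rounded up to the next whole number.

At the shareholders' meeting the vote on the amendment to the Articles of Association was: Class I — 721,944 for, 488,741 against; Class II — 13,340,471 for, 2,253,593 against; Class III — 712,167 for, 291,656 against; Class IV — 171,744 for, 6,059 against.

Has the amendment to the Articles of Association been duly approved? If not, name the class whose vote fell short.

Approved — every class gave the required vote.

Class I: a majority of 1443539 is 721770; 721,770 required, 721,944 in favor — approved.
Class II: 4/5 of 16670920 = 13336736; 13,336,736 required, 13,340,471 in favor — approved.
Class III: 2/3 of 1068250 = 712166.67, rounded up to 712167; 712,167 required, 712,167 in favor — approved.
Class IV: 3/4 of 228913 = 171684.75, rounded up to 171685; 171,685 required, 171,744 in favor — approved.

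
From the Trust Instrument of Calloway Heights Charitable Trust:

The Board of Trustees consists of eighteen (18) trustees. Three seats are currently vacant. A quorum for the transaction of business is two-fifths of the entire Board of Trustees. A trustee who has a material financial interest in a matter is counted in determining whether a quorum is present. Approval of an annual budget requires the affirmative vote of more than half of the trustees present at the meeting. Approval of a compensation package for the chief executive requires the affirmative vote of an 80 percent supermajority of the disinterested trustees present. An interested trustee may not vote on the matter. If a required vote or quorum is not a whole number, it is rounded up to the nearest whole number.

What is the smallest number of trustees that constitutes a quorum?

2/5 of 18 = 7.20, rounded up to 8.

8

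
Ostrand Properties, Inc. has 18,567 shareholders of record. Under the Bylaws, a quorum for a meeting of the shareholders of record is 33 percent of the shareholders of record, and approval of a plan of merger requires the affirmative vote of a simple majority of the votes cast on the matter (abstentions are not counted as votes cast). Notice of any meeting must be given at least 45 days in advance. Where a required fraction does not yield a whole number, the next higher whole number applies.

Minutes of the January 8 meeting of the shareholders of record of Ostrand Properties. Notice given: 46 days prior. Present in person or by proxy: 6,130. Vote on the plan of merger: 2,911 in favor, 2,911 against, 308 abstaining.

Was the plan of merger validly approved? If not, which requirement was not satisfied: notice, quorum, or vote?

Invalid — vote requirement not satisfied.

Notice: 46 days given; 45 required. Satisfied.
Quorum: 33% of 18,567 = 6,127.11, rounded up to 6,128; 6,130 present. Satisfied.
Vote: requires a majority of the votes cast (6,130 − 308 abstaining = 5,822); a majority of 5822 is 2912, so 2,912 needed; 2,911 in favor. Not satisfied.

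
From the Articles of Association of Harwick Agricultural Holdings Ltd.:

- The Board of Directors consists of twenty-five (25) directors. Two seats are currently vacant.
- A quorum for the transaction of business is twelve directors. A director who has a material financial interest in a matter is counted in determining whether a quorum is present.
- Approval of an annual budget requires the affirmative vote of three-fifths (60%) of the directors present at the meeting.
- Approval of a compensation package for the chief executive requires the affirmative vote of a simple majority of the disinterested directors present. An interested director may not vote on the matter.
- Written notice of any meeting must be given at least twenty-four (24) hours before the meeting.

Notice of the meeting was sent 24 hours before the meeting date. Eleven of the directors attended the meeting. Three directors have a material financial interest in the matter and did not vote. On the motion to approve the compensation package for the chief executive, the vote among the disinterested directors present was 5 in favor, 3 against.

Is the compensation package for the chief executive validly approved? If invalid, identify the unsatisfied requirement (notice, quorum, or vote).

Invalid — quorum requirement not satisfied.

Notice: 24 hours given; 24 required (24 ≥ 24). Satisfied.
Quorum: 11 present (interested directors count toward quorum); quorum is 12. Not satisfied.
Vote: the compensation package for the chief executive requires a majority of the disinterested directors present (11 − 3 = 8). A majority of 8 is 5, so 5 affirmative votes are needed; 5 voted in favor. Satisfied. (Moot — without a quorum no business can be validly transacted.)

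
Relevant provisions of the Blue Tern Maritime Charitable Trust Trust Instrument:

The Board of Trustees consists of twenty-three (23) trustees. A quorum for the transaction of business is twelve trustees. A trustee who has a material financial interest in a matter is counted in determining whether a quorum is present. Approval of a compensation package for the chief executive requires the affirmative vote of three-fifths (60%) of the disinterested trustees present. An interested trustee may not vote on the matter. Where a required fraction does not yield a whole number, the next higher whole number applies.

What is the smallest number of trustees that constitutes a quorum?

12

The quorum is fixed at 12.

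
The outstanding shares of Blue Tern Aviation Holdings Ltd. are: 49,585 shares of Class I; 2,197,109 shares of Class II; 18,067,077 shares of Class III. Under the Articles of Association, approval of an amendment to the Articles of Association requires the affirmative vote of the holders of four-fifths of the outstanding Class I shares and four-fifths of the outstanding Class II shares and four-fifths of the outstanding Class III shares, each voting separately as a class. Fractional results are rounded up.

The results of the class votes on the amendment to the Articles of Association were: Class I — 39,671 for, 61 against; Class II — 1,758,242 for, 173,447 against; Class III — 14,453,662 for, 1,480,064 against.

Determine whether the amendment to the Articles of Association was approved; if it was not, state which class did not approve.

Class I: 4/5 of 49585 = 39668; 39,668 required, 39,671 in favor — approved.
Class II: 4/5 of 2197109 = 1757687.20, rounded up to 1757688; 1,757,688 required, 1,758,242 in favor — approved.
Class III: 4/5 of 18067077 = 14453661.60, rounded up to 14453662; 14,453,662 required, 14,453,662 in favor — approved.

Approved — every class gave the required vote.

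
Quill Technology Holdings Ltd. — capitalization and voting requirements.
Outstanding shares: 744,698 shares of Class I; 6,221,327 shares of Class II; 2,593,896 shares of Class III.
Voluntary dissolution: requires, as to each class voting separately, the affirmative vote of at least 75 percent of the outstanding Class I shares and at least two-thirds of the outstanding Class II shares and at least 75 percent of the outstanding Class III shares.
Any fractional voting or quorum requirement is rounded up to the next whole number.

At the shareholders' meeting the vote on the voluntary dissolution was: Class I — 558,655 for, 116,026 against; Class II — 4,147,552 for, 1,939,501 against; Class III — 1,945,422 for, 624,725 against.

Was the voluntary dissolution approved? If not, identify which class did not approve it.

Approved — every class gave the required vote.

Class I: 3/4 of 744698 = 558523.50, rounded up to 558524; 558,524 required, 558,655 in favor — approved.
Class II: 2/3 of 6221327 = 4147551.33, rounded up to 4147552; 4,147,552 required, 4,147,552 in favor — approved.
Class III: 3/4 of 2593896 = 1945422; 1,945,422 required, 1,945,422 in favor — approved.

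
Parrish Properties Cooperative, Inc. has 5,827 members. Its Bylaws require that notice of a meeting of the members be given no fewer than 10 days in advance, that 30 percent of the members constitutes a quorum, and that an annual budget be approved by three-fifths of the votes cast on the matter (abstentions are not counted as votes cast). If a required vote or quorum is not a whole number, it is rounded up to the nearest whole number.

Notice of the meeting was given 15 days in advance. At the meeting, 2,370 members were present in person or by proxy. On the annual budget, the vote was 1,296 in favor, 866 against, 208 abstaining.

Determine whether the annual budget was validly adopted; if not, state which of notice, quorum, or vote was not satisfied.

Invalid — vote requirement not satisfied.

Notice: 15 days given; 10 required. Satisfied.
Quorum: 30% of 5,827 = 1,748.10, rounded up to 1,749; 2,370 present. Satisfied.
Vote: requires three-fifths of the votes cast (2,370 − 208 abstaining = 2,162); 3/5 of 2162 = 1297.20, rounded up to 1298, so 1,298 needed; 1,296 in favor. Not satisfied.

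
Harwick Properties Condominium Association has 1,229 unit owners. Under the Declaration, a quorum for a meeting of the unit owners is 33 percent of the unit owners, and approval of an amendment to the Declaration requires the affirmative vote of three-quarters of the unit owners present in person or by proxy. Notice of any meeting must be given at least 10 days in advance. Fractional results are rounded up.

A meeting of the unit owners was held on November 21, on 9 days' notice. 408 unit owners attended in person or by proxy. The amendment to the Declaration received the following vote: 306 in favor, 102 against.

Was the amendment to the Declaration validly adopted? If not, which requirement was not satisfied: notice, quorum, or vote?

Notice: 9 days given; 10 required. Not satisfied.
Quorum: 33% of 1,229 = 405.57, rounded up to 406; 408 present. Satisfied.
Vote: requires three-fourths of those present (408); 3/4 of 408 = 306, so 306 needed; 306 in favor. Satisfied.

Invalid — notice requirement not satisfied.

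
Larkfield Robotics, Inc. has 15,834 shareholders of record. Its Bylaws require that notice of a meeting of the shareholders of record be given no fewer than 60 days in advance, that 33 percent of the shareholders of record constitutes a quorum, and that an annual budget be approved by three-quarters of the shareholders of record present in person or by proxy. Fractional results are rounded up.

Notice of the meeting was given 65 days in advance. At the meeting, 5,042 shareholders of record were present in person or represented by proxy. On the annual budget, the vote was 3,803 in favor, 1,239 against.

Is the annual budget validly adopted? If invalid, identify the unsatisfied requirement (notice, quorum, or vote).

Invalid — quorum requirement not satisfied.

Notice: 65 days given; 60 required. Satisfied.
Quorum: 33% of 15,834 = 5,225.22, rounded up to 5,226; 5,042 present. Not satisfied.
Vote: requires three-fourths of those present (5,042); 3/4 of 5042 = 3781.50, rounded up to 3782, so 3,782 needed; 3,803 in favor. Satisfied.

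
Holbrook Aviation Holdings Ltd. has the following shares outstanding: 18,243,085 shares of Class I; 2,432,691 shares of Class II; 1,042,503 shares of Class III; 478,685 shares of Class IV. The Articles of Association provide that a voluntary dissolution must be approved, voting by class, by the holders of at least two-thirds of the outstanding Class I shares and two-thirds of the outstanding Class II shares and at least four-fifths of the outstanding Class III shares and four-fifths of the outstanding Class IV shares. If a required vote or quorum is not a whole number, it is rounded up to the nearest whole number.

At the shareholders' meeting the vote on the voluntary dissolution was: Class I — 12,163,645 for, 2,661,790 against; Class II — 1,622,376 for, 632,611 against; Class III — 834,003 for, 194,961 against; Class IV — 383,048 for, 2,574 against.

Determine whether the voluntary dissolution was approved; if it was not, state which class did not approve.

Approved — every class gave the required vote.

Class I: 2/3 of 18243085 = 12162056.67, rounded up to 12162057; 12,162,057 required, 12,163,645 in favor — approved.
Class II: 2/3 of 2432691 = 1621794; 1,621,794 required, 1,622,376 in favor — approved.
Class III: 4/5 of 1042503 = 834002.40, rounded up to 834003; 834,003 required, 834,003 in favor — approved.
Class IV: 4/5 of 478685 = 382948; 382,948 required, 383,048 in favor — approved.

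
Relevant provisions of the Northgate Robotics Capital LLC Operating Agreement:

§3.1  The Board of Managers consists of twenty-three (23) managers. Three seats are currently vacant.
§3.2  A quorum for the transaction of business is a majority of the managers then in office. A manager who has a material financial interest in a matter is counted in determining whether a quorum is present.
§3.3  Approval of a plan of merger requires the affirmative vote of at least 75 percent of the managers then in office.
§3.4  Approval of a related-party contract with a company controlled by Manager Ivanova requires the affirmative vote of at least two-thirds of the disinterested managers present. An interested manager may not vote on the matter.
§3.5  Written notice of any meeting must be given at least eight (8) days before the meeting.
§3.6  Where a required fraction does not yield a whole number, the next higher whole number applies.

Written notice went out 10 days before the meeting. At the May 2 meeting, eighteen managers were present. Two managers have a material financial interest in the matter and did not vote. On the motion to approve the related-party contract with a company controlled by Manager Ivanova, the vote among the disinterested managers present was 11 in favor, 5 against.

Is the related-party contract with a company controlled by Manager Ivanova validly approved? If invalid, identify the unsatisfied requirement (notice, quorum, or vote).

Valid — all requirements satisfied.

Notice: 10 days given; 8 required (10 ≥ 8). Satisfied.
Quorum: 18 present (interested managers count toward quorum); quorum is 11. Satisfied.
Vote: the related-party contract with a company controlled by Manager Ivanova requires two-thirds of the disinterested managers present (18 − 2 = 16). 2/3 of 16 = 10.67, rounded up to 11, so 11 affirmative votes are needed; 11 voted in favor. Satisfied.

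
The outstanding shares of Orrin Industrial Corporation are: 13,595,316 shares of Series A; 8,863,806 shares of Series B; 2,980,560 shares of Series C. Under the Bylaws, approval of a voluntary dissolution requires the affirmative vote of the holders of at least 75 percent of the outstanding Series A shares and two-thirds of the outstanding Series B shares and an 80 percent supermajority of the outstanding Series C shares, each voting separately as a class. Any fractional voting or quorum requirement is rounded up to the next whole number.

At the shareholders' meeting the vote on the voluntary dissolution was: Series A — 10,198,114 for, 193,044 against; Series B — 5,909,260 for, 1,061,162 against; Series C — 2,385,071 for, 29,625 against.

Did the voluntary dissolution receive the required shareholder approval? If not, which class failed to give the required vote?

Series A: 3/4 of 13595316 = 10196487; 10,196,487 required, 10,198,114 in favor — approved.
Series B: 2/3 of 8863806 = 5909204; 5,909,204 required, 5,909,260 in favor — approved.
Series C: 4/5 of 2980560 = 2384448; 2,384,448 required, 2,385,071 in favor — approved.

Approved — every class gave the required vote.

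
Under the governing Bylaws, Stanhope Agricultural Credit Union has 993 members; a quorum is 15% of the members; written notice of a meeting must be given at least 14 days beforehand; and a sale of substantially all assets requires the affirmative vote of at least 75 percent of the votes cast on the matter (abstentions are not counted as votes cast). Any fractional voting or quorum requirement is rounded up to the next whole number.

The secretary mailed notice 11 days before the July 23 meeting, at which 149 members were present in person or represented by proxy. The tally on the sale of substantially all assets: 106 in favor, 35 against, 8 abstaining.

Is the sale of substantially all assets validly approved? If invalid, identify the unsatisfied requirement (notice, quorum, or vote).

Notice: 11 days given; 14 required. Not satisfied.
Quorum: 15% of 993 = 148.95, rounded up to 149; 149 present. Satisfied.
Vote: requires three-fourths of the votes cast (149 − 8 abstaining = 141); 3/4 of 141 = 105.75, rounded up to 106, so 106 needed; 106 in favor. Satisfied.

Invalid — notice requirement not satisfied.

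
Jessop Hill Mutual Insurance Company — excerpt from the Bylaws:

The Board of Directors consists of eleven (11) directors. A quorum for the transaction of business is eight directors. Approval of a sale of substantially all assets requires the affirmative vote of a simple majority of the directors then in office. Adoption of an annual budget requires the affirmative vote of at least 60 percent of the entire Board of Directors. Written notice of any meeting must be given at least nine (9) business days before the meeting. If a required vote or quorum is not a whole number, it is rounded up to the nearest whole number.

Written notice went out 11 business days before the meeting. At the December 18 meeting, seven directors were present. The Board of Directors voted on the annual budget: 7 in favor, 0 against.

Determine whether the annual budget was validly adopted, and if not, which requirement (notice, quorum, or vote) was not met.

Notice: 11 business days given; 9 required (11 ≥ 9). Satisfied.
Quorum: 7 present; quorum is 8. Not satisfied.
Vote: the annual budget requires three-fifths of the entire Board of Directors (11). 3/5 of 11 = 6.60, rounded up to 7, so 7 affirmative votes are needed; 7 voted in favor. Satisfied. (Moot — without a quorum no business can be validly transacted.)

Invalid — quorum requirement not satisfied.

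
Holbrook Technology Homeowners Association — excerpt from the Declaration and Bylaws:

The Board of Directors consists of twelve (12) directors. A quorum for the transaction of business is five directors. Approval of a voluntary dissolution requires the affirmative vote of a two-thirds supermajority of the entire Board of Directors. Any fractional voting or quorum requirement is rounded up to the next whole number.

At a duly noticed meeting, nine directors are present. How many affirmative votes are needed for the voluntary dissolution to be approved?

The voluntary dissolution requires two-thirds of the entire Board of Directors (12).
2/3 of 12 = 8.

8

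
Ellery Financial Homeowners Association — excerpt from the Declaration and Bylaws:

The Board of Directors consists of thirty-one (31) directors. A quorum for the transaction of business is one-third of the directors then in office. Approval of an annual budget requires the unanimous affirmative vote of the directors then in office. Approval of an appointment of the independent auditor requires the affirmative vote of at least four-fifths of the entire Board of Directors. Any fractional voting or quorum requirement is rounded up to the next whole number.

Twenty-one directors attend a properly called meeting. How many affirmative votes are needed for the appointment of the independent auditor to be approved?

The appointment of the independent auditor requires four-fifths of the entire Board of Directors (31).
4/5 of 31 = 24.80, rounded up to 25.
(Only 21 can vote, so the appointment of the independent auditor cannot pass at this meeting, but the required vote is still 25.)

25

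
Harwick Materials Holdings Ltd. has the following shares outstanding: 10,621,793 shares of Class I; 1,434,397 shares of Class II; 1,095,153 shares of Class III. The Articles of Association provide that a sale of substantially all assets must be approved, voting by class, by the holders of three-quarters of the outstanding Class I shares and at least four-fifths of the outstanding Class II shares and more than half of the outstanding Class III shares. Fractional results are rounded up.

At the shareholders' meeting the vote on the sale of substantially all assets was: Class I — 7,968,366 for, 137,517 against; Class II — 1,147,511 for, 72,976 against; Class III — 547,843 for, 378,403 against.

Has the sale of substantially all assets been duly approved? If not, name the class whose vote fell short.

Class I: 3/4 of 10621793 = 7966344.75, rounded up to 7966345; 7,966,345 required, 7,968,366 in favor — approved.
Class II: 4/5 of 1434397 = 1147517.60, rounded up to 1147518; 1,147,518 required, 1,147,511 in favor — not approved.
Class III: a majority of 1095153 is 547577; 547,577 required, 547,843 in favor — approved.

Not approved — the Class II shares did not give the required vote.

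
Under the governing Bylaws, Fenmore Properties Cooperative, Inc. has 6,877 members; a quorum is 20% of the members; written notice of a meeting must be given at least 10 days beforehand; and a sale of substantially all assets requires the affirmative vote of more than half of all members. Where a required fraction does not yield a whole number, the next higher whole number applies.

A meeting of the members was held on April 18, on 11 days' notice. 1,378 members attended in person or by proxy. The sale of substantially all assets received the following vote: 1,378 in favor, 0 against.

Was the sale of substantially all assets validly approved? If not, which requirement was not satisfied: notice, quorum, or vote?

Notice: 11 days given; 10 required. Satisfied.
Quorum: 20% of 6,877 = 1,375.40, rounded up to 1,376; 1,378 present. Satisfied.
Vote: requires a majority of all members (6,877); a majority of 6877 is 3439, so 3,439 needed; 1,378 in favor. Not satisfied.

Invalid — vote requirement not satisfied.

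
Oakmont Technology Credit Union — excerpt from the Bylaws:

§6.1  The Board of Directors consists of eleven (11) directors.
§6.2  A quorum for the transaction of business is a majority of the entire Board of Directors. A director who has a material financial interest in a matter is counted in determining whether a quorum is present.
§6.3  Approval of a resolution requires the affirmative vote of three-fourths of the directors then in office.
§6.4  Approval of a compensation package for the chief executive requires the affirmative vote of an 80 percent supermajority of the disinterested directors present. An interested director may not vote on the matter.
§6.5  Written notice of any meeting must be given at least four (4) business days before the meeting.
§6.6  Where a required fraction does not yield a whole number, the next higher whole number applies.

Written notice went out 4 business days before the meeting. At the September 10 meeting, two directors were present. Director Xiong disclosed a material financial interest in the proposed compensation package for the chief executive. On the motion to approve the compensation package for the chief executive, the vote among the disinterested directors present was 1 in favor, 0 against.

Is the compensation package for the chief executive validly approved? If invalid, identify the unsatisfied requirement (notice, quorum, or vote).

Invalid — quorum requirement not satisfied.

Notice: 4 business days given; 4 required (4 ≥ 4). Satisfied.
Quorum: 2 present (interested directors count toward quorum); quorum is 6. Not satisfied.
Vote: the compensation package for the chief executive requires four-fifths of the disinterested directors present (2 − 1 = 1). 4/5 of 1 = 0.80, rounded up to 1, so 1 affirmative vote is needed; 1 voted in favor. Satisfied. (Moot — without a quorum no business can be validly transacted.)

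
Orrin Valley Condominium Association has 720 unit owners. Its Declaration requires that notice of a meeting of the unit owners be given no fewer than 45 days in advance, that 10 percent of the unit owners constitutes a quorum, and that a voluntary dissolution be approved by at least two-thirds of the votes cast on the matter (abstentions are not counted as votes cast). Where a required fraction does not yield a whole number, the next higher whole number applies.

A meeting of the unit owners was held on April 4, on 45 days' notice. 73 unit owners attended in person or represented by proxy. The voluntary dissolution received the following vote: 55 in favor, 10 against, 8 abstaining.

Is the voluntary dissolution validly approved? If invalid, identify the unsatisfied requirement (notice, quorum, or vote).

Notice: 45 days given; 45 required. Satisfied.
Quorum: 10% of 720 = 72; 73 present. Satisfied.
Vote: requires two-thirds of the votes cast (73 − 8 abstaining = 65); 2/3 of 65 = 43.33, rounded up to 44, so 44 needed; 55 in favor. Satisfied.

Valid — all requirements satisfied.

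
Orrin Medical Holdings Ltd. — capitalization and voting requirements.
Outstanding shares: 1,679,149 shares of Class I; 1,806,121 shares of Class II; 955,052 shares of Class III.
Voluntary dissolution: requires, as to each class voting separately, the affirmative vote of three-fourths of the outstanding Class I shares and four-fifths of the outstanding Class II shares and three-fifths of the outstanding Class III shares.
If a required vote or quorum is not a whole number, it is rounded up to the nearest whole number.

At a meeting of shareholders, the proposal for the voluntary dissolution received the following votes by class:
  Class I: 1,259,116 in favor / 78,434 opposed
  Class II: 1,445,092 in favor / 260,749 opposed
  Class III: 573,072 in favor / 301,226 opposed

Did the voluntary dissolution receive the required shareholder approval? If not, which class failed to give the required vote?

Not approved — the Class I shares did not give the required vote.

Class I: 3/4 of 1679149 = 1259361.75, rounded up to 1259362; 1,259,362 required, 1,259,116 in favor — not approved.
Class II: 4/5 of 1806121 = 1444896.80, rounded up to 1444897; 1,444,897 required, 1,445,092 in favor — approved.
Class III: 3/5 of 955052 = 573031.20, rounded up to 573032; 573,032 required, 573,072 in favor — approved.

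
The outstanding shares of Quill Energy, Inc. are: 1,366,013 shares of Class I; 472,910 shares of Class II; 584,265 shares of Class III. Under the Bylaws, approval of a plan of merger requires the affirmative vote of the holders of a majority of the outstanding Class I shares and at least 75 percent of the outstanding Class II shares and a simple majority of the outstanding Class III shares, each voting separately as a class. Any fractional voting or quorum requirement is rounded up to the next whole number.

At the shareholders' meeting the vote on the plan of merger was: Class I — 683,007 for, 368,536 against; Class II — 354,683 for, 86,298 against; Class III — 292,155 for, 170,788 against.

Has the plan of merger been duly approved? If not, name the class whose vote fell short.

Approved — every class gave the required vote.

Class I: a majority of 1366013 is 683007; 683,007 required, 683,007 in favor — approved.
Class II: 3/4 of 472910 = 354682.50, rounded up to 354683; 354,683 required, 354,683 in favor — approved.
Class III: a majority of 584265 is 292133; 292,133 required, 292,155 in favor — approved.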